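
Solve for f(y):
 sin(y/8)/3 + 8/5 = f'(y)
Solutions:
 f(y) = C1 + 8*y/5 - 8*cos(y/8)/3


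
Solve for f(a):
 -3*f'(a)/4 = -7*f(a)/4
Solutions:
 f(a) = C1*exp(7*a/3)


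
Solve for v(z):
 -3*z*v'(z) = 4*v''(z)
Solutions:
 v(z) = C1 + C2*erf(sqrt(6)*z/4)


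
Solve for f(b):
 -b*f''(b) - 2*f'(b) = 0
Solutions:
 f(b) = C1 + C2/b


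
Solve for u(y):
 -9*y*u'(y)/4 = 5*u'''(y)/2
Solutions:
 u(y) = C1 + Integral(C2*airyai(-30^(2/3)*y/10) + C3*airybi(-30^(2/3)*y/10), y)


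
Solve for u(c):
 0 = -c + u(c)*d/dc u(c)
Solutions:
 u(c) = -sqrt(C1 + c^2)
 u(c) = sqrt(C1 + c^2)


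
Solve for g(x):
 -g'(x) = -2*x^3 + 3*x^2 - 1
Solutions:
 g(x) = C1 + x^4/2 - x^3 + x


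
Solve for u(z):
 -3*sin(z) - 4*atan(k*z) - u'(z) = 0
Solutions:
 u(z) = C1 - 4*Piecewise((z*atan(k*z) - log(k^2*z^2 + 1)/(2*k), Ne(k, 0)), (0, True)) + 3*cos(z)


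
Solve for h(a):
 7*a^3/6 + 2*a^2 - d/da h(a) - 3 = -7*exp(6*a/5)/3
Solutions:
 h(a) = C1 + 7*a^4/24 + 2*a^3/3 - 3*a + 35*exp(6*a/5)/18


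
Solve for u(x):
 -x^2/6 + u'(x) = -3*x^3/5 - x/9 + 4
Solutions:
 u(x) = C1 - 3*x^4/20 + x^3/18 - x^2/18 + 4*x


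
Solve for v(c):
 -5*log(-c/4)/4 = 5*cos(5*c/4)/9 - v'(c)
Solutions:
 v(c) = C1 + 5*c*log(-c)/4 - 5*c*log(2)/2 - 5*c/4 + 4*sin(5*c/4)/9


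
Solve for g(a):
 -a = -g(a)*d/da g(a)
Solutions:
 g(a) = -sqrt(C1 + a^2)
 g(a) = sqrt(C1 + a^2)


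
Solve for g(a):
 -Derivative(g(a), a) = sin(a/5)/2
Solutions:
 g(a) = C1 + 5*cos(a/5)/2


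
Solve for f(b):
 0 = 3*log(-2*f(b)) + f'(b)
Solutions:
 Integral(1/(log(-_y) + log(2)), (_y, f(b)))/3 = C1 - b


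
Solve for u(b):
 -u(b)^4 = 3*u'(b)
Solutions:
 u(b) = (-1 - sqrt(3)*I)*(1/(C1 + b))^(1/3)/2
 u(b) = (-1 + sqrt(3)*I)*(1/(C1 + b))^(1/3)/2
 u(b) = (1/(C1 + b))^(1/3)


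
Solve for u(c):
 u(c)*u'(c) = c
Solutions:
 u(c) = -sqrt(C1 + c^2)
 u(c) = sqrt(C1 + c^2)


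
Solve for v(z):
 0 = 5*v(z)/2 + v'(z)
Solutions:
 v(z) = C1*exp(-5*z/2)


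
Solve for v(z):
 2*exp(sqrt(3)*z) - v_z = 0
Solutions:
 v(z) = C1 + 2*sqrt(3)*exp(sqrt(3)*z)/3


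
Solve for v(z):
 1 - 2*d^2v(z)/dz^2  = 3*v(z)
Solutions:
 v(z) = C1*sin(sqrt(6)*z/2) + C2*cos(sqrt(6)*z/2) + 1/3


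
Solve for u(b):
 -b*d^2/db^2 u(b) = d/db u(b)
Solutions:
 u(b) = C1 + C2*log(b)


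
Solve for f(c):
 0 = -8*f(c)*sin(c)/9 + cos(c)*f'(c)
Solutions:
 f(c) = C1/cos(c)^(8/9)


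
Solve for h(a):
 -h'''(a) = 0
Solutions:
 h(a) = C1 + C2*a + C3*a^2


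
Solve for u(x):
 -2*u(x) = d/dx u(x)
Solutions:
 u(x) = C1*exp(-2*x)


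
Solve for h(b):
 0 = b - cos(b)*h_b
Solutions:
 h(b) = C1 + Integral(b/cos(b), b)


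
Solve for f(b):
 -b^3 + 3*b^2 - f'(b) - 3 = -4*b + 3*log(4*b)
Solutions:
 f(b) = C1 - b^4/4 + b^3 + 2*b^2 - 3*b*log(b) - b*log(64)


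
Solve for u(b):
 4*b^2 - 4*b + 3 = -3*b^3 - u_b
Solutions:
 u(b) = C1 - 3*b^4/4 - 4*b^3/3 + 2*b^2 - 3*b


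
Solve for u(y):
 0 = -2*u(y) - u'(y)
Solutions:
 u(y) = C1*exp(-2*y)


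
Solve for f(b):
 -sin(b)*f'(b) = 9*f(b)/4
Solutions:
 f(b) = C1*(cos(b) + 1)^(9/8)/(cos(b) - 1)^(9/8)


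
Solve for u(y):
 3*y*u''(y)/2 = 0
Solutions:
 u(y) = C1 + C2*y


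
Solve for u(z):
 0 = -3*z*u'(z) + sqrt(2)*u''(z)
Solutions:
 u(z) = C1 + C2*erfi(2^(1/4)*sqrt(3)*z/2)


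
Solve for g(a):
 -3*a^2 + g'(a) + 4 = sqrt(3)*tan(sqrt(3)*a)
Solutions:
 g(a) = C1 + a^3 - 4*a - log(cos(sqrt(3)*a))


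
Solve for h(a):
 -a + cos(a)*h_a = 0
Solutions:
 h(a) = C1 + Integral(a/cos(a), a)


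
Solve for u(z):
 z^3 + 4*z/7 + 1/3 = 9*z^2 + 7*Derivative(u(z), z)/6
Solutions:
 u(z) = C1 + 3*z^4/14 - 18*z^3/7 + 12*z^2/49 + 2*z/7


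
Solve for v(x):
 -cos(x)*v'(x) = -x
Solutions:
 v(x) = C1 + Integral(x/cos(x), x)


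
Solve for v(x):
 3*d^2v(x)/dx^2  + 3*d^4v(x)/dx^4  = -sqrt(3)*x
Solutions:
 v(x) = C1 + C2*x + C3*sin(x) + C4*cos(x) - sqrt(3)*x^3/18


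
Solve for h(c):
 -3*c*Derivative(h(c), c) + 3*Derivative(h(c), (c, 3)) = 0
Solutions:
 h(c) = C1 + Integral(C2*airyai(c) + C3*airybi(c), c)


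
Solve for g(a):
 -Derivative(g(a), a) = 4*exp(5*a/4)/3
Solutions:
 g(a) = C1 - 16*exp(5*a/4)/15


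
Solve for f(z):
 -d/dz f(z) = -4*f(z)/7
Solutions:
 f(z) = C1*exp(4*z/7)


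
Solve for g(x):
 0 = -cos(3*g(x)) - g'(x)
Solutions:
 g(x) = -asin((C1 + exp(6*x))/(C1 - exp(6*x)))/3 + pi/3
 g(x) = asin((C1 + exp(6*x))/(C1 - exp(6*x)))/3


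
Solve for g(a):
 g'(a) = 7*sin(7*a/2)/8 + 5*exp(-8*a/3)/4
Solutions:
 g(a) = C1 - cos(7*a/2)/4 - 15*exp(-8*a/3)/32


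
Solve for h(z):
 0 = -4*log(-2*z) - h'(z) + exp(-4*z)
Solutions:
 h(z) = C1 - 4*z*log(-z) + 4*z*(1 - log(2)) - exp(-4*z)/4


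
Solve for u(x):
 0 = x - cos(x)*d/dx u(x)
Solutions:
 u(x) = C1 + Integral(x/cos(x), x)


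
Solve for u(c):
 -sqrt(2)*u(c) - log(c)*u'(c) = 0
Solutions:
 u(c) = C1*exp(-sqrt(2)*li(c))


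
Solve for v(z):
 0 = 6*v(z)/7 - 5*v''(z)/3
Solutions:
 v(z) = C1*exp(-3*sqrt(70)*z/35) + C2*exp(3*sqrt(70)*z/35)


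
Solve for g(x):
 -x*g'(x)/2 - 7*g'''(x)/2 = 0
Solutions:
 g(x) = C1 + Integral(C2*airyai(-7^(2/3)*x/7) + C3*airybi(-7^(2/3)*x/7), x)


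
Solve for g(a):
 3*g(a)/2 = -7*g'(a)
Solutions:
 g(a) = C1*exp(-3*a/14)


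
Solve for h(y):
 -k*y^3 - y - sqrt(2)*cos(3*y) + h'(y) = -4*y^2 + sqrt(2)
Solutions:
 h(y) = C1 + k*y^4/4 - 4*y^3/3 + y^2/2 + sqrt(2)*y + sqrt(2)*sin(3*y)/3


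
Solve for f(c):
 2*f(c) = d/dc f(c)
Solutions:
 f(c) = C1*exp(2*c)


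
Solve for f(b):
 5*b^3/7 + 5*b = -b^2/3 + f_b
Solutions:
 f(b) = C1 + 5*b^4/28 + b^3/9 + 5*b^2/2


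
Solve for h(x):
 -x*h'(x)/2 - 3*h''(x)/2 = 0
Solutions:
 h(x) = C1 + C2*erf(sqrt(6)*x/6)


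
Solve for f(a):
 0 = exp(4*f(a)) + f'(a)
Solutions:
 f(a) = log(-I*(1/(C1 + 4*a))^(1/4))
 f(a) = log(I*(1/(C1 + 4*a))^(1/4))
 f(a) = log(-(1/(C1 + 4*a))^(1/4))
 f(a) = log(1/(C1 + 4*a))/4


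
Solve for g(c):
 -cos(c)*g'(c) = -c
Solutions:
 g(c) = C1 + Integral(c/cos(c), c)


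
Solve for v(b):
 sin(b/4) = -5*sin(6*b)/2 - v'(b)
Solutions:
 v(b) = C1 + 4*cos(b/4) + 5*cos(6*b)/12


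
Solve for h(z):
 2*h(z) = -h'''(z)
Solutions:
 h(z) = C3*exp(-2^(1/3)*z) + (C1*sin(2^(1/3)*sqrt(3)*z/2) + C2*cos(2^(1/3)*sqrt(3)*z/2))*exp(2^(1/3)*z/2)


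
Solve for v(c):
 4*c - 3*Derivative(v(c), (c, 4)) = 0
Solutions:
 v(c) = C1 + C2*c + C3*c^2 + C4*c^3 + c^5/90


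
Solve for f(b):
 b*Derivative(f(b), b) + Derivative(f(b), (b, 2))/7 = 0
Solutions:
 f(b) = C1 + C2*erf(sqrt(14)*b/2)


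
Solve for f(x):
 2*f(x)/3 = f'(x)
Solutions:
 f(x) = C1*exp(2*x/3)


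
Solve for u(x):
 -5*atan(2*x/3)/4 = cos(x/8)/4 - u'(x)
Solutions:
 u(x) = C1 + 5*x*atan(2*x/3)/4 - 15*log(4*x^2 + 9)/16 + 2*sin(x/8)


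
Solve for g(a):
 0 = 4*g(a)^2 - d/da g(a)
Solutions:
 g(a) = -1/(C1 + 4*a)


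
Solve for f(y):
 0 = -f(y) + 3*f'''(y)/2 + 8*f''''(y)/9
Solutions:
 f(y) = C1*exp(y*(-27 + 32*sqrt(-8*3^(2/3)/(-2187 + 5*sqrt(442977))^(1/3) + 729/1024 + 3^(1/3)*(-2187 + 5*sqrt(442977))^(1/3)/16))/64)*sin(y*sqrt(Abs(-19683/(16384*sqrt(-8*3^(2/3)/(-2187 + 5*sqrt(442977))^(1/3) + 729/1024 + 3^(1/3)*(-2187 + 5*sqrt(442977))^(1/3)/16)) - 3^(1/3)*(-2187 + 5*sqrt(442977))^(1/3)/16 + 729/512 + 8*3^(2/3)/(-2187 + 5*sqrt(442977))^(1/3)))/2) + C2*exp(y*(-27 + 32*sqrt(-8*3^(2/3)/(-2187 + 5*sqrt(442977))^(1/3) + 729/1024 + 3^(1/3)*(-2187 + 5*sqrt(442977))^(1/3)/16))/64)*cos(y*sqrt(Abs(-19683/(16384*sqrt(-8*3^(2/3)/(-2187 + 5*sqrt(442977))^(1/3) + 729/1024 + 3^(1/3)*(-2187 + 5*sqrt(442977))^(1/3)/16)) - 3^(1/3)*(-2187 + 5*sqrt(442977))^(1/3)/16 + 729/512 + 8*3^(2/3)/(-2187 + 5*sqrt(442977))^(1/3)))/2) + C3*exp(y*(-27 - 32*sqrt(-8*3^(2/3)/(-2187 + 5*sqrt(442977))^(1/3) + 729/1024 + 3^(1/3)*(-2187 + 5*sqrt(442977))^(1/3)/16) + 32*sqrt(Abs(-3^(1/3)*(-2187 + 5*sqrt(442977))^(1/3)/16 + 729/512 + 8*3^(2/3)/(-2187 + 5*sqrt(442977))^(1/3) + 19683/(16384*sqrt(-8*3^(2/3)/(-2187 + 5*sqrt(442977))^(1/3) + 729/1024 + 3^(1/3)*(-2187 + 5*sqrt(442977))^(1/3)/16)))))/64) + C4*exp(-y*(32*sqrt(-8*3^(2/3)/(-2187 + 5*sqrt(442977))^(1/3) + 729/1024 + 3^(1/3)*(-2187 + 5*sqrt(442977))^(1/3)/16) + 27 + 32*sqrt(Abs(-3^(1/3)*(-2187 + 5*sqrt(442977))^(1/3)/16 + 729/512 + 8*3^(2/3)/(-2187 + 5*sqrt(442977))^(1/3) + 19683/(16384*sqrt(-8*3^(2/3)/(-2187 + 5*sqrt(442977))^(1/3) + 729/1024 + 3^(1/3)*(-2187 + 5*sqrt(442977))^(1/3)/16)))))/64)


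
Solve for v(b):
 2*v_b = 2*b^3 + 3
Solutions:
 v(b) = C1 + b^4/4 + 3*b/2


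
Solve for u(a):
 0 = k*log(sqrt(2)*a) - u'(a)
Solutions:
 u(a) = C1 + a*k*log(a) - a*k + a*k*log(2)/2


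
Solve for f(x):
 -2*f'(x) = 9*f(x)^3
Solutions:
 f(x) = -sqrt(-1/(C1 - 9*x))
 f(x) = sqrt(-1/(C1 - 9*x))


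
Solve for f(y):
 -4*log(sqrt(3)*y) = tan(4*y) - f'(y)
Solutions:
 f(y) = C1 + 4*y*log(y) - 4*y + 2*y*log(3) - log(cos(4*y))/4


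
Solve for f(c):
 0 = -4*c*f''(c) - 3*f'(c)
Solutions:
 f(c) = C1 + C2*c^(1/4)


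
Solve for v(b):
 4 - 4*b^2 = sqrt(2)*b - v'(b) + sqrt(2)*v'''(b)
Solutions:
 v(b) = C1 + C2*exp(-2^(3/4)*b/2) + C3*exp(2^(3/4)*b/2) + 4*b^3/3 + sqrt(2)*b^2/2 - 4*b + 8*sqrt(2)*b


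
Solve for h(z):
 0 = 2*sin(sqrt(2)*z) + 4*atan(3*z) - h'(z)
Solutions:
 h(z) = C1 + 4*z*atan(3*z) - 2*log(9*z^2 + 1)/3 - sqrt(2)*cos(sqrt(2)*z)


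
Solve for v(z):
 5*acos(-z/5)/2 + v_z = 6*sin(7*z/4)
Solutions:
 v(z) = C1 - 5*z*acos(-z/5)/2 - 5*sqrt(25 - z^2)/2 - 24*cos(7*z/4)/7


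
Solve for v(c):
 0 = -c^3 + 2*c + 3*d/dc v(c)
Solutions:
 v(c) = C1 + c^4/12 - c^2/3


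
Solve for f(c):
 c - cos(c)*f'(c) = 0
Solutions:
 f(c) = C1 + Integral(c/cos(c), c)


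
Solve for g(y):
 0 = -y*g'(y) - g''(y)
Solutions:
 g(y) = C1 + C2*erf(sqrt(2)*y/2)


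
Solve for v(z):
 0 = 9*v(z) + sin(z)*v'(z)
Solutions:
 v(z) = C1*sqrt(cos(z) + 1)*(cos(z)^4 + 4*cos(z)^3 + 6*cos(z)^2 + 4*cos(z) + 1)/(sqrt(cos(z) - 1)*(cos(z)^4 - 4*cos(z)^3 + 6*cos(z)^2 - 4*cos(z) + 1))


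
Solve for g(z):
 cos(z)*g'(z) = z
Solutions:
 g(z) = C1 + Integral(z/cos(z), z)


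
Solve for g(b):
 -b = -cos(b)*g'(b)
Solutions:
 g(b) = C1 + Integral(b/cos(b), b)


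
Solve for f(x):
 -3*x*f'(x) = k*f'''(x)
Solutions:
 f(x) = C1 + Integral(C2*airyai(3^(1/3)*x*(-1/k)^(1/3)) + C3*airybi(3^(1/3)*x*(-1/k)^(1/3)), x)


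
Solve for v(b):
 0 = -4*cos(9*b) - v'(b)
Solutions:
 v(b) = C1 - 4*sin(9*b)/9


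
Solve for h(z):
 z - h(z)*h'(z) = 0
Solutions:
 h(z) = -sqrt(C1 + z^2)
 h(z) = sqrt(C1 + z^2)


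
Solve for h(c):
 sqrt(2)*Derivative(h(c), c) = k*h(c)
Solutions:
 h(c) = C1*exp(sqrt(2)*c*k/2)


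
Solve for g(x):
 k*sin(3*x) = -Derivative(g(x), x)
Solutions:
 g(x) = C1 + k*cos(3*x)/3


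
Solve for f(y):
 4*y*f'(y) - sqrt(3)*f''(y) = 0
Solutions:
 f(y) = C1 + C2*erfi(sqrt(2)*3^(3/4)*y/3)


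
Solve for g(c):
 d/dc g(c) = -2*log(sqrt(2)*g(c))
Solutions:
 Integral(1/(2*log(_y) + log(2)), (_y, g(c))) = C1 - c


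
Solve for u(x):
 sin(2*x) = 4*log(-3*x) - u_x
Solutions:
 u(x) = C1 + 4*x*log(-x) - 4*x + 4*x*log(3) + cos(2*x)/2


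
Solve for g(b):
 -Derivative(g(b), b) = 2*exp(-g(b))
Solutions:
 g(b) = log(C1 - 2*b)


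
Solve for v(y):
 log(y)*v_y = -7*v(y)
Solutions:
 v(y) = C1*exp(-7*li(y))


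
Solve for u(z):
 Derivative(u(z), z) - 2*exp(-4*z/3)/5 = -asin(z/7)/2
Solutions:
 u(z) = C1 - z*asin(z/7)/2 - sqrt(49 - z^2)/2 - 3*exp(-4*z/3)/10


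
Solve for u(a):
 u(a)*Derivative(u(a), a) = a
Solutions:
 u(a) = -sqrt(C1 + a^2)
 u(a) = sqrt(C1 + a^2)


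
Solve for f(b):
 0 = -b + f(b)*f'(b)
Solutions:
 f(b) = -sqrt(C1 + b^2)
 f(b) = sqrt(C1 + b^2)


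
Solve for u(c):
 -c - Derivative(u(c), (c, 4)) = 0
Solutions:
 u(c) = C1 + C2*c + C3*c^2 + C4*c^3 - c^5/120


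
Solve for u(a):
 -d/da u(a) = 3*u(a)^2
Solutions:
 u(a) = 1/(C1 + 3*a)


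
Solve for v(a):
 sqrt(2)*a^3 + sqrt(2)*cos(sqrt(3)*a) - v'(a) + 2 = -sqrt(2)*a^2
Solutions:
 v(a) = C1 + sqrt(2)*a^4/4 + sqrt(2)*a^3/3 + 2*a + sqrt(6)*sin(sqrt(3)*a)/3


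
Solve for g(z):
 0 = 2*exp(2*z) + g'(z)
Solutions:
 g(z) = C1 - exp(2*z)


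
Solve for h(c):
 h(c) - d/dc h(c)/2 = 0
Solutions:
 h(c) = C1*exp(2*c)


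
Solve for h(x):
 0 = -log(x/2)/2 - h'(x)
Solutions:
 h(x) = C1 - x*log(x)/2 + x*log(2)/2 + x/2


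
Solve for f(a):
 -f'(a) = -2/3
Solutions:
 f(a) = C1 + 2*a/3


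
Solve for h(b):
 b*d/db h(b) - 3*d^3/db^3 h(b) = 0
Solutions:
 h(b) = C1 + Integral(C2*airyai(3^(2/3)*b/3) + C3*airybi(3^(2/3)*b/3), b)


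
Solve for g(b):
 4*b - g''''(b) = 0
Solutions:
 g(b) = C1 + C2*b + C3*b^2 + C4*b^3 + b^5/30


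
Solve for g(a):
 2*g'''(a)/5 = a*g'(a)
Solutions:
 g(a) = C1 + Integral(C2*airyai(2^(2/3)*5^(1/3)*a/2) + C3*airybi(2^(2/3)*5^(1/3)*a/2), a)


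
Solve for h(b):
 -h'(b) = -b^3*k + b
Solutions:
 h(b) = C1 + b^4*k/4 - b^2/2


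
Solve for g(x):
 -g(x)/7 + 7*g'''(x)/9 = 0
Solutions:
 g(x) = C3*exp(3^(2/3)*7^(1/3)*x/7) + (C1*sin(3*3^(1/6)*7^(1/3)*x/14) + C2*cos(3*3^(1/6)*7^(1/3)*x/14))*exp(-3^(2/3)*7^(1/3)*x/14)


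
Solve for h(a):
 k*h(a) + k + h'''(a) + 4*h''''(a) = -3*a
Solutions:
 h(a) = C1*exp(a*Piecewise((-sqrt(1/64 - (-k)^(1/3)/4)/2 - sqrt((-k)^(1/3)/4 + 1/32 + 1/(256*sqrt(1/64 - (-k)^(1/3)/4)))/2 - 1/16, Eq(k, 0)), (-sqrt(k/(6*(k/1024 + sqrt(-k^3/1728 + k^2/1048576))^(1/3)) + 2*(k/1024 + sqrt(-k^3/1728 + k^2/1048576))^(1/3) + 1/64)/2 - sqrt(-k/(6*(k/1024 + sqrt(-k^3/1728 + k^2/1048576))^(1/3)) - 2*(k/1024 + sqrt(-k^3/1728 + k^2/1048576))^(1/3) + 1/32 + 1/(256*sqrt(k/(6*(k/1024 + sqrt(-k^3/1728 + k^2/1048576))^(1/3)) + 2*(k/1024 + sqrt(-k^3/1728 + k^2/1048576))^(1/3) + 1/64)))/2 - 1/16, True))) + C2*exp(a*Piecewise((-sqrt(1/64 - (-k)^(1/3)/4)/2 + sqrt((-k)^(1/3)/4 + 1/32 + 1/(256*sqrt(1/64 - (-k)^(1/3)/4)))/2 - 1/16, Eq(k, 0)), (-sqrt(k/(6*(k/1024 + sqrt(-k^3/1728 + k^2/1048576))^(1/3)) + 2*(k/1024 + sqrt(-k^3/1728 + k^2/1048576))^(1/3) + 1/64)/2 + sqrt(-k/(6*(k/1024 + sqrt(-k^3/1728 + k^2/1048576))^(1/3)) - 2*(k/1024 + sqrt(-k^3/1728 + k^2/1048576))^(1/3) + 1/32 + 1/(256*sqrt(k/(6*(k/1024 + sqrt(-k^3/1728 + k^2/1048576))^(1/3)) + 2*(k/1024 + sqrt(-k^3/1728 + k^2/1048576))^(1/3) + 1/64)))/2 - 1/16, True))) + C3*exp(a*Piecewise((sqrt(1/64 - (-k)^(1/3)/4)/2 - sqrt((-k)^(1/3)/4 + 1/32 - 1/(256*sqrt(1/64 - (-k)^(1/3)/4)))/2 - 1/16, Eq(k, 0)), (sqrt(k/(6*(k/1024 + sqrt(-k^3/1728 + k^2/1048576))^(1/3)) + 2*(k/1024 + sqrt(-k^3/1728 + k^2/1048576))^(1/3) + 1/64)/2 - sqrt(-k/(6*(k/1024 + sqrt(-k^3/1728 + k^2/1048576))^(1/3)) - 2*(k/1024 + sqrt(-k^3/1728 + k^2/1048576))^(1/3) + 1/32 - 1/(256*sqrt(k/(6*(k/1024 + sqrt(-k^3/1728 + k^2/1048576))^(1/3)) + 2*(k/1024 + sqrt(-k^3/1728 + k^2/1048576))^(1/3) + 1/64)))/2 - 1/16, True))) + C4*exp(a*Piecewise((sqrt(1/64 - (-k)^(1/3)/4)/2 + sqrt((-k)^(1/3)/4 + 1/32 - 1/(256*sqrt(1/64 - (-k)^(1/3)/4)))/2 - 1/16, Eq(k, 0)), (sqrt(k/(6*(k/1024 + sqrt(-k^3/1728 + k^2/1048576))^(1/3)) + 2*(k/1024 + sqrt(-k^3/1728 + k^2/1048576))^(1/3) + 1/64)/2 + sqrt(-k/(6*(k/1024 + sqrt(-k^3/1728 + k^2/1048576))^(1/3)) - 2*(k/1024 + sqrt(-k^3/1728 + k^2/1048576))^(1/3) + 1/32 - 1/(256*sqrt(k/(6*(k/1024 + sqrt(-k^3/1728 + k^2/1048576))^(1/3)) + 2*(k/1024 + sqrt(-k^3/1728 + k^2/1048576))^(1/3) + 1/64)))/2 - 1/16, True))) - 3*a/k - 1


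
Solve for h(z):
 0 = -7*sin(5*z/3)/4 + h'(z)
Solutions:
 h(z) = C1 - 21*cos(5*z/3)/20


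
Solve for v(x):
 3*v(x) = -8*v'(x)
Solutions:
 v(x) = C1*exp(-3*x/8)


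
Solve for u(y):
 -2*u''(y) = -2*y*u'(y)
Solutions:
 u(y) = C1 + C2*erfi(sqrt(2)*y/2)


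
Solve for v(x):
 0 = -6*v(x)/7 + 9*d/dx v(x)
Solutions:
 v(x) = C1*exp(2*x/21)


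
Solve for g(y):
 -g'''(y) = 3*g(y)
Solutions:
 g(y) = C3*exp(-3^(1/3)*y) + (C1*sin(3^(5/6)*y/2) + C2*cos(3^(5/6)*y/2))*exp(3^(1/3)*y/2)


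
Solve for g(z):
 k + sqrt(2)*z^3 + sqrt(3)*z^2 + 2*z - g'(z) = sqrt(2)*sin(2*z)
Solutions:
 g(z) = C1 + k*z + sqrt(2)*z^4/4 + sqrt(3)*z^3/3 + z^2 + sqrt(2)*cos(2*z)/2


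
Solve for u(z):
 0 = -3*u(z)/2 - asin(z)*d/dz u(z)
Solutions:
 u(z) = C1*exp(-3*Integral(1/asin(z), z)/2)


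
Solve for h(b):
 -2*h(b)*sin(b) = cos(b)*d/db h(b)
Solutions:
 h(b) = C1*cos(b)^2


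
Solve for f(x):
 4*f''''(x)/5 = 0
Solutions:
 f(x) = C1 + C2*x + C3*x^2 + C4*x^3


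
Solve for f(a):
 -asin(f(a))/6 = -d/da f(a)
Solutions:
 Integral(1/asin(_y), (_y, f(a))) = C1 + a/6


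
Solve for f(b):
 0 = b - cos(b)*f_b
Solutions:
 f(b) = C1 + Integral(b/cos(b), b)


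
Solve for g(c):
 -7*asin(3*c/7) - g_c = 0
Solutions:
 g(c) = C1 - 7*c*asin(3*c/7) - 7*sqrt(49 - 9*c^2)/3


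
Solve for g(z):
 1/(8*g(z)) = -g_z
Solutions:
 g(z) = -sqrt(C1 - z)/2
 g(z) = sqrt(C1 - z)/2


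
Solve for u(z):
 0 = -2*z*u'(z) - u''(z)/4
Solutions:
 u(z) = C1 + C2*erf(2*z)


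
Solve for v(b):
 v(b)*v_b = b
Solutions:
 v(b) = -sqrt(C1 + b^2)
 v(b) = sqrt(C1 + b^2)


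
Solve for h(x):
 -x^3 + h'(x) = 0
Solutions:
 h(x) = C1 + x^4/4


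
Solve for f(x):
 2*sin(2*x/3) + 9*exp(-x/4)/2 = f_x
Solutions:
 f(x) = C1 - 3*cos(2*x/3) - 18*exp(-x/4)


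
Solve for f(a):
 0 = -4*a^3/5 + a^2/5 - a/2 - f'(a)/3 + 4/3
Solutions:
 f(a) = C1 - 3*a^4/5 + a^3/5 - 3*a^2/4 + 4*a


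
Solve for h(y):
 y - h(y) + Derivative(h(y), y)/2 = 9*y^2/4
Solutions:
 h(y) = C1*exp(2*y) - 9*y^2/4 - 5*y/4 - 5/8


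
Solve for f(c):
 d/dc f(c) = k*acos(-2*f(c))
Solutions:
 Integral(1/acos(-2*_y), (_y, f(c))) = C1 + c*k


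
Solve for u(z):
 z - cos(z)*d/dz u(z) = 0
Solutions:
 u(z) = C1 + Integral(z/cos(z), z)


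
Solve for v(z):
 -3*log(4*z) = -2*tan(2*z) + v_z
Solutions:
 v(z) = C1 - 3*z*log(z) - 6*z*log(2) + 3*z - log(cos(2*z))


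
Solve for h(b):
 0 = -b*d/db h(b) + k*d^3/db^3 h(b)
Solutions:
 h(b) = C1 + Integral(C2*airyai(b*(1/k)^(1/3)) + C3*airybi(b*(1/k)^(1/3)), b)


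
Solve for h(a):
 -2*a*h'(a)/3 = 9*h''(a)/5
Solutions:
 h(a) = C1 + C2*erf(sqrt(15)*a/9)


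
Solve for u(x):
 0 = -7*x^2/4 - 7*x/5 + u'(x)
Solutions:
 u(x) = C1 + 7*x^3/12 + 7*x^2/10


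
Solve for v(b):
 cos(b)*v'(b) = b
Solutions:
 v(b) = C1 + Integral(b/cos(b), b)


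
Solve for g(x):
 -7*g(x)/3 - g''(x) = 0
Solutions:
 g(x) = C1*sin(sqrt(21)*x/3) + C2*cos(sqrt(21)*x/3)


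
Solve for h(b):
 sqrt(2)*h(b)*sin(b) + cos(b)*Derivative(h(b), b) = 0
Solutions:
 h(b) = C1*cos(b)^(sqrt(2))


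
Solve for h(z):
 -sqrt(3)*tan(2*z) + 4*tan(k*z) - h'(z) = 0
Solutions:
 h(z) = C1 + 4*Piecewise((-log(cos(k*z))/k, Ne(k, 0)), (0, True)) + sqrt(3)*log(cos(2*z))/2


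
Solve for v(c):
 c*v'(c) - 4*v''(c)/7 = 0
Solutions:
 v(c) = C1 + C2*erfi(sqrt(14)*c/4)


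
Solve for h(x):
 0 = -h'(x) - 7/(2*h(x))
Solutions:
 h(x) = -sqrt(C1 - 7*x)
 h(x) = sqrt(C1 - 7*x)


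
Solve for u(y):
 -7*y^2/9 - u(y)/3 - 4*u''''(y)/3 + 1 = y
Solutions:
 u(y) = -7*y^2/3 - 3*y + (C1*sin(y/2) + C2*cos(y/2))*exp(-y/2) + (C3*sin(y/2) + C4*cos(y/2))*exp(y/2) + 3


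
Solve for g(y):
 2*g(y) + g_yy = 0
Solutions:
 g(y) = C1*sin(sqrt(2)*y) + C2*cos(sqrt(2)*y)


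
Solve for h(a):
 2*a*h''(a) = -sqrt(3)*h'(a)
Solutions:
 h(a) = C1 + C2*a^(1 - sqrt(3)/2)


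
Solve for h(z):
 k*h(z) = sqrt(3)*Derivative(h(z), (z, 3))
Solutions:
 h(z) = C1*exp(3^(5/6)*k^(1/3)*z/3) + C2*exp(k^(1/3)*z*(-3^(5/6) + 3*3^(1/3)*I)/6) + C3*exp(-k^(1/3)*z*(3^(5/6) + 3*3^(1/3)*I)/6)


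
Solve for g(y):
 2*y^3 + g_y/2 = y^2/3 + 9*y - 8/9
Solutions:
 g(y) = C1 - y^4 + 2*y^3/9 + 9*y^2 - 16*y/9


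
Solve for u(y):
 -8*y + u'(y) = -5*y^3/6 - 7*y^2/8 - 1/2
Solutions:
 u(y) = C1 - 5*y^4/24 - 7*y^3/24 + 4*y^2 - y/2


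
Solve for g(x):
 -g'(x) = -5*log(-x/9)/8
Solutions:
 g(x) = C1 + 5*x*log(-x)/8 + 5*x*(-2*log(3) - 1)/8


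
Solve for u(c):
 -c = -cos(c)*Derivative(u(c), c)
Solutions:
 u(c) = C1 + Integral(c/cos(c), c)


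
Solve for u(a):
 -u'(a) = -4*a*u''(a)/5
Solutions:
 u(a) = C1 + C2*a^(9/4)


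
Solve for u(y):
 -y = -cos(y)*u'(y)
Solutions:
 u(y) = C1 + Integral(y/cos(y), y)


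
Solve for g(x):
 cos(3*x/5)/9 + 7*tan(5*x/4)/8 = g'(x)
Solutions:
 g(x) = C1 - 7*log(cos(5*x/4))/10 + 5*sin(3*x/5)/27


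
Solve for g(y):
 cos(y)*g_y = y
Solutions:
 g(y) = C1 + Integral(y/cos(y), y)


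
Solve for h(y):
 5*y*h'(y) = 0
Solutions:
 h(y) = C1


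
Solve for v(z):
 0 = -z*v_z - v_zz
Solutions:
 v(z) = C1 + C2*erf(sqrt(2)*z/2)


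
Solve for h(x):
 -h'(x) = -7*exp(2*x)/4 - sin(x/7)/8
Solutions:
 h(x) = C1 + 7*exp(2*x)/8 - 7*cos(x/7)/8


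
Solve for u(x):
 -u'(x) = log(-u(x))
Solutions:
 -li(-u(x)) = C1 - x


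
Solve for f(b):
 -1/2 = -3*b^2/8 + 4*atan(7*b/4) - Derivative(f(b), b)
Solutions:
 f(b) = C1 - b^3/8 + 4*b*atan(7*b/4) + b/2 - 8*log(49*b^2 + 16)/7


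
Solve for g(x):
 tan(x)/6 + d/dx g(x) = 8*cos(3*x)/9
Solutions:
 g(x) = C1 + log(cos(x))/6 + 8*sin(3*x)/27


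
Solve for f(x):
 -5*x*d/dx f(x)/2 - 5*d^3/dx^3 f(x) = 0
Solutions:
 f(x) = C1 + Integral(C2*airyai(-2^(2/3)*x/2) + C3*airybi(-2^(2/3)*x/2), x)


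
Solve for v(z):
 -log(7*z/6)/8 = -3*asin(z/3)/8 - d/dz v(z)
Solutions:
 v(z) = C1 + z*log(z)/8 - 3*z*asin(z/3)/8 - z*log(6)/8 - z/8 + z*log(7)/8 - 3*sqrt(9 - z^2)/8


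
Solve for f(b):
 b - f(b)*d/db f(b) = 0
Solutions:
 f(b) = -sqrt(C1 + b^2)
 f(b) = sqrt(C1 + b^2)


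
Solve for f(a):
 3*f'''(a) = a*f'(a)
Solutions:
 f(a) = C1 + Integral(C2*airyai(3^(2/3)*a/3) + C3*airybi(3^(2/3)*a/3), a)


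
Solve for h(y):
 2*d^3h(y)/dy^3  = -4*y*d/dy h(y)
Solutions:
 h(y) = C1 + Integral(C2*airyai(-2^(1/3)*y) + C3*airybi(-2^(1/3)*y), y)


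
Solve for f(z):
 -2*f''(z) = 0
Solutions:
 f(z) = C1 + C2*z


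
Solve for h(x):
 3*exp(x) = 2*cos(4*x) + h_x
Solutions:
 h(x) = C1 + 3*exp(x) - sin(4*x)/2


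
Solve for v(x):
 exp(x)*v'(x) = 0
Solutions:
 v(x) = C1


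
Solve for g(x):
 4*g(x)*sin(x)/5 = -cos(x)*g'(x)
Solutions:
 g(x) = C1*cos(x)^(4/5)


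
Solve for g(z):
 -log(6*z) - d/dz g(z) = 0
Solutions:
 g(z) = C1 - z*log(z) - z*log(6) + z


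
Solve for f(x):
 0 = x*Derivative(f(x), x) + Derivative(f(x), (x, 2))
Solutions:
 f(x) = C1 + C2*erf(sqrt(2)*x/2)


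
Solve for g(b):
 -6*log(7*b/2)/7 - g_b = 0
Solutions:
 g(b) = C1 - 6*b*log(b)/7 - 6*b*log(7)/7 + 6*b*log(2)/7 + 6*b/7


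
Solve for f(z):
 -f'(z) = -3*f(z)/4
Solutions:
 f(z) = C1*exp(3*z/4)


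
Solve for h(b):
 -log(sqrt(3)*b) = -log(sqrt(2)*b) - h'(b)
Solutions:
 h(b) = C1 - b*log(2)/2 + b*log(3)/2


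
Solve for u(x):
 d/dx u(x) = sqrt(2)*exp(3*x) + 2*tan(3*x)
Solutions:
 u(x) = C1 + sqrt(2)*exp(3*x)/3 - 2*log(cos(3*x))/3


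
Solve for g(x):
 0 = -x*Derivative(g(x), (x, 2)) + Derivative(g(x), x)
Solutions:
 g(x) = C1 + C2*x^2


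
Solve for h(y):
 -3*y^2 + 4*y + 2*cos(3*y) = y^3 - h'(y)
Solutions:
 h(y) = C1 + y^4/4 + y^3 - 2*y^2 - 2*sin(3*y)/3


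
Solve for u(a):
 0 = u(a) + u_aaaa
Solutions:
 u(a) = (C1*sin(sqrt(2)*a/2) + C2*cos(sqrt(2)*a/2))*exp(-sqrt(2)*a/2) + (C3*sin(sqrt(2)*a/2) + C4*cos(sqrt(2)*a/2))*exp(sqrt(2)*a/2)


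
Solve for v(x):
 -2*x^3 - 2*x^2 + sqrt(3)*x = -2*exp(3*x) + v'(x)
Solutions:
 v(x) = C1 - x^4/2 - 2*x^3/3 + sqrt(3)*x^2/2 + 2*exp(3*x)/3


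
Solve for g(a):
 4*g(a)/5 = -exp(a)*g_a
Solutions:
 g(a) = C1*exp(4*exp(-a)/5)


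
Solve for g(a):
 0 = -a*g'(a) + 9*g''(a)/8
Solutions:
 g(a) = C1 + C2*erfi(2*a/3)


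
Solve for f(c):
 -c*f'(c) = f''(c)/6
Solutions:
 f(c) = C1 + C2*erf(sqrt(3)*c)


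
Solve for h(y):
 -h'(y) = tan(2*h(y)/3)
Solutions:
 h(y) = -3*asin(C1*exp(-2*y/3))/2 + 3*pi/2
 h(y) = 3*asin(C1*exp(-2*y/3))/2


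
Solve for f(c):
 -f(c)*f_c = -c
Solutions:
 f(c) = -sqrt(C1 + c^2)
 f(c) = sqrt(C1 + c^2)


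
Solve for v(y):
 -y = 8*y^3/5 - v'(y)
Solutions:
 v(y) = C1 + 2*y^4/5 + y^2/2


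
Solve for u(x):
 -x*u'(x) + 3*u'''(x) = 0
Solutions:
 u(x) = C1 + Integral(C2*airyai(3^(2/3)*x/3) + C3*airybi(3^(2/3)*x/3), x)


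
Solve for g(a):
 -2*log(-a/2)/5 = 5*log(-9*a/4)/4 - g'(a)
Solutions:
 g(a) = C1 + 33*a*log(-a)/20 + a*(-58*log(2) - 33 + 50*log(3))/20


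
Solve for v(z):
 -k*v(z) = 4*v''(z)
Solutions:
 v(z) = C1*exp(-z*sqrt(-k)/2) + C2*exp(z*sqrt(-k)/2)


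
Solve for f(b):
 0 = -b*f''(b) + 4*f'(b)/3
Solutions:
 f(b) = C1 + C2*b^(7/3)


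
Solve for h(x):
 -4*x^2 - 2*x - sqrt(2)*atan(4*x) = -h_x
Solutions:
 h(x) = C1 + 4*x^3/3 + x^2 + sqrt(2)*(x*atan(4*x) - log(16*x^2 + 1)/8)


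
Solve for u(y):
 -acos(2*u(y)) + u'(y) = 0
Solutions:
 Integral(1/acos(2*_y), (_y, u(y))) = C1 + y


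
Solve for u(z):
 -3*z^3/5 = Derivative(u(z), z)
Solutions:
 u(z) = C1 - 3*z^4/20


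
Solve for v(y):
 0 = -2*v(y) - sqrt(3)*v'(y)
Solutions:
 v(y) = C1*exp(-2*sqrt(3)*y/3)


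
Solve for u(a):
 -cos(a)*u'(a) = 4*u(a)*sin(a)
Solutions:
 u(a) = C1*cos(a)^4


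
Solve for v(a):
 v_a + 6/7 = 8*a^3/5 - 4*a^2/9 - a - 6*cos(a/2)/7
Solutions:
 v(a) = C1 + 2*a^4/5 - 4*a^3/27 - a^2/2 - 6*a/7 - 12*sin(a/2)/7


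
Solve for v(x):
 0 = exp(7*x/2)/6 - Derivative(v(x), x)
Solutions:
 v(x) = C1 + exp(7*x/2)/21


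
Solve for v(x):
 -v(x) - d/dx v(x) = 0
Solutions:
 v(x) = C1*exp(-x)


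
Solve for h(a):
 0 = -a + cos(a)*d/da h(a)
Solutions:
 h(a) = C1 + Integral(a/cos(a), a)


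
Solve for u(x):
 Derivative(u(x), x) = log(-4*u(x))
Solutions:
 -Integral(1/(log(-_y) + 2*log(2)), (_y, u(x))) = C1 - x


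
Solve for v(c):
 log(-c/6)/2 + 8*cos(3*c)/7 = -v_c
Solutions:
 v(c) = C1 - c*log(-c)/2 + c/2 + c*log(6)/2 - 8*sin(3*c)/21


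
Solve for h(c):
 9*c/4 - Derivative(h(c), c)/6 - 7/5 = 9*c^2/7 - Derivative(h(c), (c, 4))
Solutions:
 h(c) = C1 + C4*exp(6^(2/3)*c/6) - 18*c^3/7 + 27*c^2/4 - 42*c/5 + (C2*sin(2^(2/3)*3^(1/6)*c/4) + C3*cos(2^(2/3)*3^(1/6)*c/4))*exp(-6^(2/3)*c/12)


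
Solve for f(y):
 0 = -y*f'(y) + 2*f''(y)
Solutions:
 f(y) = C1 + C2*erfi(y/2)


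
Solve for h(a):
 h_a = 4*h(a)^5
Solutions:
 h(a) = -(-1/(C1 + 16*a))^(1/4)
 h(a) = (-1/(C1 + 16*a))^(1/4)
 h(a) = -I*(-1/(C1 + 16*a))^(1/4)
 h(a) = I*(-1/(C1 + 16*a))^(1/4)


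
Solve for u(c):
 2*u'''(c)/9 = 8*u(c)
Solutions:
 u(c) = C3*exp(6^(2/3)*c) + (C1*sin(3*2^(2/3)*3^(1/6)*c/2) + C2*cos(3*2^(2/3)*3^(1/6)*c/2))*exp(-6^(2/3)*c/2)


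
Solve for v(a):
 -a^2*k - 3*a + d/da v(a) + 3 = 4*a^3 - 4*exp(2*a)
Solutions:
 v(a) = C1 + a^4 + a^3*k/3 + 3*a^2/2 - 3*a - 2*exp(2*a)


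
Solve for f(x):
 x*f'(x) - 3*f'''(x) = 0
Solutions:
 f(x) = C1 + Integral(C2*airyai(3^(2/3)*x/3) + C3*airybi(3^(2/3)*x/3), x)


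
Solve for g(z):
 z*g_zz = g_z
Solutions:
 g(z) = C1 + C2*z^2


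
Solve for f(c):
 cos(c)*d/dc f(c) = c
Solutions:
 f(c) = C1 + Integral(c/cos(c), c)


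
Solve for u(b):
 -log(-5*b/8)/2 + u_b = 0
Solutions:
 u(b) = C1 + b*log(-b)/2 + b*(-3*log(2) - 1 + log(5))/2


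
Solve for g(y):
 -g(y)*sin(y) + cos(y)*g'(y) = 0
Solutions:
 g(y) = C1/cos(y)


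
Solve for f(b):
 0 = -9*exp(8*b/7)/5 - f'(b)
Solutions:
 f(b) = C1 - 63*exp(8*b/7)/40


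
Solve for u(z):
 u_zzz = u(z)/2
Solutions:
 u(z) = C3*exp(2^(2/3)*z/2) + (C1*sin(2^(2/3)*sqrt(3)*z/4) + C2*cos(2^(2/3)*sqrt(3)*z/4))*exp(-2^(2/3)*z/4)


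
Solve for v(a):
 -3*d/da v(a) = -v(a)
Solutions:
 v(a) = C1*exp(a/3)


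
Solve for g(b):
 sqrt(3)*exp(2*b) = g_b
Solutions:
 g(b) = C1 + sqrt(3)*exp(2*b)/2


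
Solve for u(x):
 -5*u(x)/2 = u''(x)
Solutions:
 u(x) = C1*sin(sqrt(10)*x/2) + C2*cos(sqrt(10)*x/2)


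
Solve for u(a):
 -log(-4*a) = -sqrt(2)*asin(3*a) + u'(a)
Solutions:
 u(a) = C1 - a*log(-a) - 2*a*log(2) + a + sqrt(2)*(a*asin(3*a) + sqrt(1 - 9*a^2)/3)


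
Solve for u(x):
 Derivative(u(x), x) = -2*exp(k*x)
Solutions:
 u(x) = C1 - 2*exp(k*x)/k


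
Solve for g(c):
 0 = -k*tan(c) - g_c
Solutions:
 g(c) = C1 + k*log(cos(c))


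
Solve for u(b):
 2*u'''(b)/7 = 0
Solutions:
 u(b) = C1 + C2*b + C3*b^2


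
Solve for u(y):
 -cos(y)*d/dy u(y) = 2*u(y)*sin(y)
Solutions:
 u(y) = C1*cos(y)^2


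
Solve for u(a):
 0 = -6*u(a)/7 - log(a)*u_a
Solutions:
 u(a) = C1*exp(-6*li(a)/7)


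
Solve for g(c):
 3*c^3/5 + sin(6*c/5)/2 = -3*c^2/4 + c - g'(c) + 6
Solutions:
 g(c) = C1 - 3*c^4/20 - c^3/4 + c^2/2 + 6*c + 5*cos(6*c/5)/12


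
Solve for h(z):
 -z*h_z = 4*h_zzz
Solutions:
 h(z) = C1 + Integral(C2*airyai(-2^(1/3)*z/2) + C3*airybi(-2^(1/3)*z/2), z)


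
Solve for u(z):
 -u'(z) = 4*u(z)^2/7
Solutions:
 u(z) = 7/(C1 + 4*z)


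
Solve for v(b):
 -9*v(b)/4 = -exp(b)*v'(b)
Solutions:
 v(b) = C1*exp(-9*exp(-b)/4)


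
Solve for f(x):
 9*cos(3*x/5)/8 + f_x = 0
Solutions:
 f(x) = C1 - 15*sin(3*x/5)/8


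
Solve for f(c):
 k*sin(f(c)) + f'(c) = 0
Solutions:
 f(c) = -acos((-C1 - exp(2*c*k))/(C1 - exp(2*c*k))) + 2*pi
 f(c) = acos((-C1 - exp(2*c*k))/(C1 - exp(2*c*k)))


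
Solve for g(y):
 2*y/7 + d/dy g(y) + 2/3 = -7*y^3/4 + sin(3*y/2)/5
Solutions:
 g(y) = C1 - 7*y^4/16 - y^2/7 - 2*y/3 - 2*cos(3*y/2)/15


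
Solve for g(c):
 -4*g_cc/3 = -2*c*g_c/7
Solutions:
 g(c) = C1 + C2*erfi(sqrt(21)*c/14)


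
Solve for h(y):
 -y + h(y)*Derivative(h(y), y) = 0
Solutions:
 h(y) = -sqrt(C1 + y^2)
 h(y) = sqrt(C1 + y^2)


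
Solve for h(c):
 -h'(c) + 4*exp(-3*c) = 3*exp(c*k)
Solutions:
 h(c) = C1 - 4*exp(-3*c)/3 - 3*exp(c*k)/k


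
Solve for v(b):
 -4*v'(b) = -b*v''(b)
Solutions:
 v(b) = C1 + C2*b^5


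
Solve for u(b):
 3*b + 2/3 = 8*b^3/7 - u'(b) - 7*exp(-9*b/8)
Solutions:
 u(b) = C1 + 2*b^4/7 - 3*b^2/2 - 2*b/3 + 56*exp(-9*b/8)/9


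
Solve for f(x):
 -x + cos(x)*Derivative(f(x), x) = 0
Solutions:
 f(x) = C1 + Integral(x/cos(x), x)


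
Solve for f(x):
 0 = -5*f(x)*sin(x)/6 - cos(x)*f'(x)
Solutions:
 f(x) = C1*cos(x)^(5/6)


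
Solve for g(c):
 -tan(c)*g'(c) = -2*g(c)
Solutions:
 g(c) = C1*sin(c)^2


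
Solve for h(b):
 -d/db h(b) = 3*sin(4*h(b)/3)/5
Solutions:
 3*b/5 + 3*log(cos(4*h(b)/3) - 1)/8 - 3*log(cos(4*h(b)/3) + 1)/8 = C1


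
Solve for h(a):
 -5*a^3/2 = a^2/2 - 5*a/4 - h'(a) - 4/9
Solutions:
 h(a) = C1 + 5*a^4/8 + a^3/6 - 5*a^2/8 - 4*a/9


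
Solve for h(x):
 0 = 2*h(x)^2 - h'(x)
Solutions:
 h(x) = -1/(C1 + 2*x)


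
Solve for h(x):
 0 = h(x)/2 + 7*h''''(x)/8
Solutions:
 h(x) = (C1*sin(7^(3/4)*x/7) + C2*cos(7^(3/4)*x/7))*exp(-7^(3/4)*x/7) + (C3*sin(7^(3/4)*x/7) + C4*cos(7^(3/4)*x/7))*exp(7^(3/4)*x/7)


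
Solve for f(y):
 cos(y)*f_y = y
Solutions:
 f(y) = C1 + Integral(y/cos(y), y)


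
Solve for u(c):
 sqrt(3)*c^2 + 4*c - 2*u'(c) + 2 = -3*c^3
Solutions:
 u(c) = C1 + 3*c^4/8 + sqrt(3)*c^3/6 + c^2 + c


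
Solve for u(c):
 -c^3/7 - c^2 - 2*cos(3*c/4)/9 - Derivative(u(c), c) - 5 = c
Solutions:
 u(c) = C1 - c^4/28 - c^3/3 - c^2/2 - 5*c - 8*sin(3*c/4)/27


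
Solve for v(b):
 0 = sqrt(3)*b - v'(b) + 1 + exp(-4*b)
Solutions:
 v(b) = C1 + sqrt(3)*b^2/2 + b - exp(-4*b)/4


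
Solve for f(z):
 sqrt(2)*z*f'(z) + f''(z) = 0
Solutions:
 f(z) = C1 + C2*erf(2^(3/4)*z/2)


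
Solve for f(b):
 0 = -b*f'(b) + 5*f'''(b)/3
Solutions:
 f(b) = C1 + Integral(C2*airyai(3^(1/3)*5^(2/3)*b/5) + C3*airybi(3^(1/3)*5^(2/3)*b/5), b)


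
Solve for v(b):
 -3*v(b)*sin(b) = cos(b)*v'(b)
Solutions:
 v(b) = C1*cos(b)^3


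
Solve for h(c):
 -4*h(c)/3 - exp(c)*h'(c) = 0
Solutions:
 h(c) = C1*exp(4*exp(-c)/3)


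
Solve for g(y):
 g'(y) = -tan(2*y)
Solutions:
 g(y) = C1 + log(cos(2*y))/2


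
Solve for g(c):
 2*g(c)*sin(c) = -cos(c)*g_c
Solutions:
 g(c) = C1*cos(c)^2


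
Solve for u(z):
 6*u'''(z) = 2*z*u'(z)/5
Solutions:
 u(z) = C1 + Integral(C2*airyai(15^(2/3)*z/15) + C3*airybi(15^(2/3)*z/15), z)


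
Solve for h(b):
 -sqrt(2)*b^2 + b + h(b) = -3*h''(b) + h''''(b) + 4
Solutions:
 h(b) = C1*exp(-sqrt(2)*b*sqrt(3 + sqrt(13))/2) + C2*exp(sqrt(2)*b*sqrt(3 + sqrt(13))/2) + C3*sin(sqrt(2)*b*sqrt(-3 + sqrt(13))/2) + C4*cos(sqrt(2)*b*sqrt(-3 + sqrt(13))/2) + sqrt(2)*b^2 - b - 6*sqrt(2) + 4


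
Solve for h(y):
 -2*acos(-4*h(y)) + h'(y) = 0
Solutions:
 Integral(1/acos(-4*_y), (_y, h(y))) = C1 + 2*y


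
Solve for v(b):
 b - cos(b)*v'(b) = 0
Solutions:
 v(b) = C1 + Integral(b/cos(b), b)


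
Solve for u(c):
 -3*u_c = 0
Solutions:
 u(c) = C1


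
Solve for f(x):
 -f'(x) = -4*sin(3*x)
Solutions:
 f(x) = C1 - 4*cos(3*x)/3


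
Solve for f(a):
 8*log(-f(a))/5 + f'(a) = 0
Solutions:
 -li(-f(a)) = C1 - 8*a/5


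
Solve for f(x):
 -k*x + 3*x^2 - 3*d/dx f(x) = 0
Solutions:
 f(x) = C1 - k*x^2/6 + x^3/3


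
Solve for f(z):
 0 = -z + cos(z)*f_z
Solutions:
 f(z) = C1 + Integral(z/cos(z), z)


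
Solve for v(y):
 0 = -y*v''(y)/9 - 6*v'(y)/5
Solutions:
 v(y) = C1 + C2/y^(49/5)


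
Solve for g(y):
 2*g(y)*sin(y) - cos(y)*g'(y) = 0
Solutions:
 g(y) = C1/cos(y)^2


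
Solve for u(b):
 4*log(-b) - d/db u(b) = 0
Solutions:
 u(b) = C1 + 4*b*log(-b) - 4*b


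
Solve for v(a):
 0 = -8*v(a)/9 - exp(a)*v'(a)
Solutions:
 v(a) = C1*exp(8*exp(-a)/9)


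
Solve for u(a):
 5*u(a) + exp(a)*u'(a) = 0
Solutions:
 u(a) = C1*exp(5*exp(-a))


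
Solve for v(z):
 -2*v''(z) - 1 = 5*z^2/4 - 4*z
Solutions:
 v(z) = C1 + C2*z - 5*z^4/96 + z^3/3 - z^2/4


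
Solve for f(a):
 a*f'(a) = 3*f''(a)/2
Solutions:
 f(a) = C1 + C2*erfi(sqrt(3)*a/3)


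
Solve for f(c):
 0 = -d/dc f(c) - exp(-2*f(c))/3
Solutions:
 f(c) = log(-sqrt(C1 - 6*c)) - log(3)
 f(c) = log(C1 - 6*c)/2 - log(3)


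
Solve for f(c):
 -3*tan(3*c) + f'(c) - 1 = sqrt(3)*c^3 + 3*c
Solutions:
 f(c) = C1 + sqrt(3)*c^4/4 + 3*c^2/2 + c - log(cos(3*c))


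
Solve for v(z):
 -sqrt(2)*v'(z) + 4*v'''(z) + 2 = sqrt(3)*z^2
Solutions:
 v(z) = C1 + C2*exp(-2^(1/4)*z/2) + C3*exp(2^(1/4)*z/2) - sqrt(6)*z^3/6 - 4*sqrt(3)*z + sqrt(2)*z


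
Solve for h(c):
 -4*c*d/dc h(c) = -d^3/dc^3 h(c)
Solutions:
 h(c) = C1 + Integral(C2*airyai(2^(2/3)*c) + C3*airybi(2^(2/3)*c), c)


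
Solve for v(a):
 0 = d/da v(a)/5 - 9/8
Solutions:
 v(a) = C1 + 45*a/8


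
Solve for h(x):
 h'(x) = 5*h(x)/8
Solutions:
 h(x) = C1*exp(5*x/8)


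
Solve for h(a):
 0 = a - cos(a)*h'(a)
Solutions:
 h(a) = C1 + Integral(a/cos(a), a)


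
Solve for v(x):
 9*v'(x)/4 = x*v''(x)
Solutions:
 v(x) = C1 + C2*x^(13/4)


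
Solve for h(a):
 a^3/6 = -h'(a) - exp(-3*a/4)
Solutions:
 h(a) = C1 - a^4/24 + 4*exp(-3*a/4)/3


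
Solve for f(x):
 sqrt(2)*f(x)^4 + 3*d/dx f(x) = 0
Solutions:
 f(x) = (-1 - sqrt(3)*I)*(1/(C1 + sqrt(2)*x))^(1/3)/2
 f(x) = (-1 + sqrt(3)*I)*(1/(C1 + sqrt(2)*x))^(1/3)/2
 f(x) = (1/(C1 + sqrt(2)*x))^(1/3)


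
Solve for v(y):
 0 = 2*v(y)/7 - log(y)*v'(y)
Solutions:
 v(y) = C1*exp(2*li(y)/7)


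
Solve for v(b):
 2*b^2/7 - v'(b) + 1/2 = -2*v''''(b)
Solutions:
 v(b) = C1 + C4*exp(2^(2/3)*b/2) + 2*b^3/21 + b/2 + (C2*sin(2^(2/3)*sqrt(3)*b/4) + C3*cos(2^(2/3)*sqrt(3)*b/4))*exp(-2^(2/3)*b/4)


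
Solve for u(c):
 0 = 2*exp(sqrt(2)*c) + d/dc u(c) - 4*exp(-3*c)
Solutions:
 u(c) = C1 - sqrt(2)*exp(sqrt(2)*c) - 4*exp(-3*c)/3


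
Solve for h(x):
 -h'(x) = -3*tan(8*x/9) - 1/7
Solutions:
 h(x) = C1 + x/7 - 27*log(cos(8*x/9))/8


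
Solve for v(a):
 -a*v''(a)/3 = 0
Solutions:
 v(a) = C1 + C2*a


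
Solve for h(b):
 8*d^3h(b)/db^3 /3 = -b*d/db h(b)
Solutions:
 h(b) = C1 + Integral(C2*airyai(-3^(1/3)*b/2) + C3*airybi(-3^(1/3)*b/2), b)


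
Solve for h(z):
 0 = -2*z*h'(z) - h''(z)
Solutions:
 h(z) = C1 + C2*erf(z)


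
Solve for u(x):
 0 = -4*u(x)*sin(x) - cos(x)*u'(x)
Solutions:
 u(x) = C1*cos(x)^4


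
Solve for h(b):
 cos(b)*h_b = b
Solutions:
 h(b) = C1 + Integral(b/cos(b), b)


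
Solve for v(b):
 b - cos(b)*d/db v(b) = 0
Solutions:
 v(b) = C1 + Integral(b/cos(b), b)


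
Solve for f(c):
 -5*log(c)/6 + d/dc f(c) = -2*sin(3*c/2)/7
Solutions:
 f(c) = C1 + 5*c*log(c)/6 - 5*c/6 + 4*cos(3*c/2)/21


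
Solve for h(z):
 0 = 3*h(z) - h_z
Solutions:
 h(z) = C1*exp(3*z)


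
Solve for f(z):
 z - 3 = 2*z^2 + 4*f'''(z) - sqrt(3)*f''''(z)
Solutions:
 f(z) = C1 + C2*z + C3*z^2 + C4*exp(4*sqrt(3)*z/3) - z^5/120 + z^4*(1 - sqrt(3))/96 + z^3*(-15 + sqrt(3))/96


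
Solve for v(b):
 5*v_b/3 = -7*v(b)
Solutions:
 v(b) = C1*exp(-21*b/5)


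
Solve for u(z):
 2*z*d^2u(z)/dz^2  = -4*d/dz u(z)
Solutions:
 u(z) = C1 + C2/z


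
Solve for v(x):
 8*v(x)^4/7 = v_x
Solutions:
 v(x) = 7^(1/3)*(-1/(C1 + 24*x))^(1/3)
 v(x) = 7^(1/3)*(-1/(C1 + 8*x))^(1/3)*(-3^(2/3) - 3*3^(1/6)*I)/6
 v(x) = 7^(1/3)*(-1/(C1 + 8*x))^(1/3)*(-3^(2/3) + 3*3^(1/6)*I)/6


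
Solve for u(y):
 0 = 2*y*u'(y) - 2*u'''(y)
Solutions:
 u(y) = C1 + Integral(C2*airyai(y) + C3*airybi(y), y)


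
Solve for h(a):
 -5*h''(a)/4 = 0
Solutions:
 h(a) = C1 + C2*a


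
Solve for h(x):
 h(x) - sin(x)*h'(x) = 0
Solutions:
 h(x) = C1*sqrt(cos(x) - 1)/sqrt(cos(x) + 1)


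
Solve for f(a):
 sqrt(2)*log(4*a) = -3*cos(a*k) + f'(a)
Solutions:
 f(a) = C1 + sqrt(2)*a*(log(a) - 1) + 2*sqrt(2)*a*log(2) + 3*Piecewise((sin(a*k)/k, Ne(k, 0)), (a, True))


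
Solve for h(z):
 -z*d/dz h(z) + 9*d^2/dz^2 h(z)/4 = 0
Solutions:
 h(z) = C1 + C2*erfi(sqrt(2)*z/3)


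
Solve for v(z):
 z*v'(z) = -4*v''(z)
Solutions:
 v(z) = C1 + C2*erf(sqrt(2)*z/4)


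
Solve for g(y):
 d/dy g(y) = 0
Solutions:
 g(y) = C1


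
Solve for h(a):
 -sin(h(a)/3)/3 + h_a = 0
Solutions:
 -a/3 + 3*log(cos(h(a)/3) - 1)/2 - 3*log(cos(h(a)/3) + 1)/2 = C1


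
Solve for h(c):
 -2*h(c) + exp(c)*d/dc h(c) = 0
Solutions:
 h(c) = C1*exp(-2*exp(-c))


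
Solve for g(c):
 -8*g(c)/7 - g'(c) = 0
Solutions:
 g(c) = C1*exp(-8*c/7)


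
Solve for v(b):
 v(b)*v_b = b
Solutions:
 v(b) = -sqrt(C1 + b^2)
 v(b) = sqrt(C1 + b^2)


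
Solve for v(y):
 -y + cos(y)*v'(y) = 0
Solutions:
 v(y) = C1 + Integral(y/cos(y), y)


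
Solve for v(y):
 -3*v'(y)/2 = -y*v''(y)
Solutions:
 v(y) = C1 + C2*y^(5/2)


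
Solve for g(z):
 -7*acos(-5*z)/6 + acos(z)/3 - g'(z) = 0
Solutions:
 g(z) = C1 - 7*z*acos(-5*z)/6 + z*acos(z)/3 - 7*sqrt(1 - 25*z^2)/30 - sqrt(1 - z^2)/3


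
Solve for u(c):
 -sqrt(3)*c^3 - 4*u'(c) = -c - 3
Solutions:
 u(c) = C1 - sqrt(3)*c^4/16 + c^2/8 + 3*c/4


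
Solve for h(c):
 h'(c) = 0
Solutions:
 h(c) = C1


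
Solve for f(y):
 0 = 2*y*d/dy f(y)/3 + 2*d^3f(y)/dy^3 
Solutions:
 f(y) = C1 + Integral(C2*airyai(-3^(2/3)*y/3) + C3*airybi(-3^(2/3)*y/3), y)


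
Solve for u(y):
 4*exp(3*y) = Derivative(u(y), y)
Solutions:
 u(y) = C1 + 4*exp(3*y)/3


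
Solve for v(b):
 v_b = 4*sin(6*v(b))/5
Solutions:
 -4*b/5 + log(cos(6*v(b)) - 1)/12 - log(cos(6*v(b)) + 1)/12 = C1


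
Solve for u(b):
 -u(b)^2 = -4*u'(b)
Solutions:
 u(b) = -4/(C1 + b)


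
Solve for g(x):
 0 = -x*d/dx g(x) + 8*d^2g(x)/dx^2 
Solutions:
 g(x) = C1 + C2*erfi(x/4)


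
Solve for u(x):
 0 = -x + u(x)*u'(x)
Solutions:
 u(x) = -sqrt(C1 + x^2)
 u(x) = sqrt(C1 + x^2)


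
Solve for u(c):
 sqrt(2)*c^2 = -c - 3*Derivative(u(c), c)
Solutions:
 u(c) = C1 - sqrt(2)*c^3/9 - c^2/6


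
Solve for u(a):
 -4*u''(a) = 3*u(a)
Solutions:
 u(a) = C1*sin(sqrt(3)*a/2) + C2*cos(sqrt(3)*a/2)


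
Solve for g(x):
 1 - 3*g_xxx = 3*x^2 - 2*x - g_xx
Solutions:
 g(x) = C1 + C2*x + C3*exp(x/3) + x^4/4 + 8*x^3/3 + 47*x^2/2
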